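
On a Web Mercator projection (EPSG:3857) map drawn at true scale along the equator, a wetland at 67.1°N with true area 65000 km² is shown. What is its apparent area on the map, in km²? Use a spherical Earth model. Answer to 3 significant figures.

Mercator is conformal, so the point scale is isotropic: h = k = sec φ = 1/cos φ.
Areal scale = k² = sec²φ = 1/cos²(67.1°) = 1/0.3891² = 6.604.
Apparent area = 65000 × 6.604 ≈ 429000 km².

429000 km²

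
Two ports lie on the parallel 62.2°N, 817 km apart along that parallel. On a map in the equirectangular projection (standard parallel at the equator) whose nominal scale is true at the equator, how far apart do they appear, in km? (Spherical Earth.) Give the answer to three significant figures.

1750 km

For the equirectangular projection with φ₀ = 0 (plate carrée), h = 1 along meridians and k = sec φ along parallels.
Along the parallel, k = sec 62.2° = 1/0.4664 = 2.144.
Map distance = 817 × 2.144 ≈ 1750 km.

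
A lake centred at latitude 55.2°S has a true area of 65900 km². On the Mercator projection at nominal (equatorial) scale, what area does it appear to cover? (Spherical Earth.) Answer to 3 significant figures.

202000 km²

For Mercator, h = k = sec φ (a conformal cylindrical projection has a single point scale, 1/cos φ).
Areal scale = k² = sec²φ = 1/cos²(55.2°) = 1/0.5707² = 3.070.
Apparent area = 65900 × 3.070 ≈ 202000 km².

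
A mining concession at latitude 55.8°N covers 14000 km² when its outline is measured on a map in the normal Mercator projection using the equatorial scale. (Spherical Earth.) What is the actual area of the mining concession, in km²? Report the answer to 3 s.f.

4420 km²

The Mercator projection is conformal; its linear scale factor is the same in every direction and equals sec φ = 1/cos φ.
Areal scale = k² = sec²φ = 1/cos²(55.8°) = 1/0.5621² = 3.165.
True area = apparent / (areal scale) = 14000 / 3.165 ≈ 4420 km².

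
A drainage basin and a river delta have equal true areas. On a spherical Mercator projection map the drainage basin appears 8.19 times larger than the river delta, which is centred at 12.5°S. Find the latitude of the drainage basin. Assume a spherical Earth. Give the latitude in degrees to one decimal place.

70.1°

For equal true areas on Mercator, apparent areas scale as sec²φ, so the ratio is cos²φ₂ / cos²φ₁.
cos²φ₂ / cos²φ₁ = 8.19  ⇒  cos φ₁ = cos 12.5° / √8.19 = 0.9763/2.862 = 0.3411.
φ₁ = arccos(0.3411) ≈ 70.1°.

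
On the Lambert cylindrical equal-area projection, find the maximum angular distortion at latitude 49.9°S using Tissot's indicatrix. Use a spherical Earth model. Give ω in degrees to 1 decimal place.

The Lambert cylindrical equal-area projection is the cylindrical equal-area projection with its standard parallel at the equator (φ₀ = 0). For cylindrical equal-area with standard parallel φ₀, h = cos φ / cos φ₀ and k = cos φ₀ / cos φ, so h·k = 1.
At 49.9°: h = 0.6441, k = 1.552; principal scales a = 1.552, b = 0.6441.
sin(ω/2) = (a − b)/(a + b) = 0.9084/2.197 = 0.4135, so ω = 2 arcsin(0.4135) ≈ 48.9°.

48.9°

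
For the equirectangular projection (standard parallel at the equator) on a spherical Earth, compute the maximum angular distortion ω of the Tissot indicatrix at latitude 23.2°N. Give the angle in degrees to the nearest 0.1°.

4.8°

Plate carrée maps x = Rλ, y = Rφ. The meridian scale is h = 1 and the parallel scale is k = 1/cos φ = sec φ.
At 23.2°: h = 1.000, k = 1.088; principal scales a = 1.088, b = 1.000.
sin(ω/2) = (a − b)/(a + b) = 0.08798/2.088 = 0.04214, so ω = 2 arcsin(0.04214) ≈ 4.8°.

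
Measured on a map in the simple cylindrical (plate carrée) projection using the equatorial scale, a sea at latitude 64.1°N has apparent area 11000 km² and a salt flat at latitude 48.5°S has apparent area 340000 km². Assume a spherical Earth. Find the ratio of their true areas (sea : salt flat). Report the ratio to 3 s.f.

On the plate carrée, areal scale = h·k = 1 × sec φ, so true area = apparent × cos φ.
True area of sea: 11000 × cos(64.1°) = 11000 × 0.4368 = 4805 km².
True area of salt flat: 340000 × cos(48.5°) = 340000 × 0.6626 = 225300 km².
Ratio = 4805 / 225300 ≈ 0.0213.

0.0213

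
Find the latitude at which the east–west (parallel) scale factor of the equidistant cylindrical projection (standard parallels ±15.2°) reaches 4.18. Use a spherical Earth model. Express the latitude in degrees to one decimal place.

76.7°

With standard parallel φ₀ = 15.2°, the equirectangular projection gives x = Rλ cos φ₀, y = Rφ, so h = 1 and k = cos 15.2° / cos φ.
k = cos φ₀ / cos φ = 4.18  ⇒  cos φ = cos 15.2° / 4.18 = 0.2309.
φ = arccos(0.2309) ≈ 76.7°.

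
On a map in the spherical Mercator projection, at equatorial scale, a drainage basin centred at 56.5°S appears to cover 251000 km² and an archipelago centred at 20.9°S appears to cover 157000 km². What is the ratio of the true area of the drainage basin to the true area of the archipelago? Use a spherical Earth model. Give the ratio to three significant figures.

0.558

Mercator's areal exaggeration is sec²φ; hence true area = (apparent area) · cos²φ.
True area of drainage basin: 251000 × cos²(56.5°) = 251000 × 0.3046 = 76460 km².
True area of archipelago: 157000 × cos²(20.9°) = 157000 × 0.8727 = 137000 km².
Ratio = 76460 / 137000 ≈ 0.558.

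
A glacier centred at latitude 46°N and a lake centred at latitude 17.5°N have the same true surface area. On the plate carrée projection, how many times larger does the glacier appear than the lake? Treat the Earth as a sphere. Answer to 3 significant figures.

1.37

In the plate carrée (x = Rλ, y = Rφ), meridians are true-scale (h = 1) and parallels are stretched by k = sec φ.
Areal scale at 46°: h·k = 1.000 × 1.440 = 1.440.
Areal scale at 17.5°: h·k = 1.000 × 1.049 = 1.049.
Ratio = 1.440/1.049 ≈ 1.37.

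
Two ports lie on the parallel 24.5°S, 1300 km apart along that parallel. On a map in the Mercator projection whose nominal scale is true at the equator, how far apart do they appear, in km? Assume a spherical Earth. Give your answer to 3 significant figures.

The Mercator projection is conformal; its linear scale factor is the same in every direction and equals sec φ = 1/cos φ.
Along the parallel, k = sec 24.5° = 1/0.9100 = 1.099.
Map distance = 1300 × 1.099 ≈ 1430 km.

1430 km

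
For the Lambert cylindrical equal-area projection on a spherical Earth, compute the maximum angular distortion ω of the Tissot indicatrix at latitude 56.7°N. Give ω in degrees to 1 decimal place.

64.9°

The Lambert cylindrical equal-area projection is the cylindrical equal-area projection with its standard parallel at the equator (φ₀ = 0). Cylindrical equal-area (φ₀ = 0°): h = cos φ / cos 0° along meridians, k = cos 0° / cos φ along parallels; h·k = 1.
At 56.7°: h = 0.5490, k = 1.821; principal scales a = 1.821, b = 0.5490.
sin(ω/2) = (a − b)/(a + b) = 1.272/2.370 = 0.5368, so ω = 2 arcsin(0.5368) ≈ 64.9°.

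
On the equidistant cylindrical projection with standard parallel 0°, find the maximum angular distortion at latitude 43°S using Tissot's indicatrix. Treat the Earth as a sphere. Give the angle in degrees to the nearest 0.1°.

17.9°

For the equirectangular projection with φ₀ = 0 (plate carrée), h = 1 along meridians and k = sec φ along parallels.
At 43°: h = 1.000, k = 1.367; principal scales a = 1.367, b = 1.000.
sin(ω/2) = (a − b)/(a + b) = 0.3673/2.367 = 0.1552, so ω = 2 arcsin(0.1552) ≈ 17.9°.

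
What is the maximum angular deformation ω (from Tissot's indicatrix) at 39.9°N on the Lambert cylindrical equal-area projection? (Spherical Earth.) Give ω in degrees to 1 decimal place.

30.0°

The Lambert cylindrical equal-area projection is the cylindrical equal-area projection with its standard parallel at the equator (φ₀ = 0). Cylindrical equal-area (φ₀ = 0°): h = cos φ / cos 0° along meridians, k = cos 0° / cos φ along parallels; h·k = 1.
At 39.9°: h = 0.7672, k = 1.304; principal scales a = 1.304, b = 0.7672.
sin(ω/2) = (a − b)/(a + b) = 0.5363/2.071 = 0.2590, so ω = 2 arcsin(0.2590) ≈ 30.0°.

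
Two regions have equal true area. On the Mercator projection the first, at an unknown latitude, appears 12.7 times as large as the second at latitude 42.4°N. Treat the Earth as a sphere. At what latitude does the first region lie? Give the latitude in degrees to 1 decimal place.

Mercator areal scale is sec²φ, so apparent-area ratio = sec²φ₁ / sec²φ₂ = cos²φ₂ / cos²φ₁.
cos²φ₂ / cos²φ₁ = 12.7  ⇒  cos φ₁ = cos 42.4° / √12.7 = 0.7385/3.564 = 0.2072.
φ₁ = arccos(0.2072) ≈ 78.0°.

78.0°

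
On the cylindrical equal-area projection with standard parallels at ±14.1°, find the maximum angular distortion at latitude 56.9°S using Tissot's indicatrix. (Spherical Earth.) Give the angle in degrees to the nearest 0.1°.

A cylindrical equal-area projection with standard parallel φ₀ has meridian scale h = cos φ / cos φ₀ and parallel scale k = cos φ₀ / cos φ (so areas are preserved, h·k = 1).
At 56.9°: h = 0.5631, k = 1.776; principal scales a = 1.776, b = 0.5631.
sin(ω/2) = (a − b)/(a + b) = 1.213/2.339 = 0.5186, so ω = 2 arcsin(0.5186) ≈ 62.5°.

62.5°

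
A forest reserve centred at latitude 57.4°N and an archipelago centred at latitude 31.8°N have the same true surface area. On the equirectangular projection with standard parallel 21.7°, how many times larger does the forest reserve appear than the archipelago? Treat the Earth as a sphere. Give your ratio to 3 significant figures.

1.58

In the equirectangular projection with standard parallel φ₀ = 21.7° (x = Rλ cos φ₀, y = Rφ), meridians are true-scale (h = 1) and the parallel scale is k = cos φ₀ / cos φ.
Areal scale at 57.4°: h·k = 1.000 × 1.725 = 1.725.
Areal scale at 31.8°: h·k = 1.000 × 1.093 = 1.093.
Ratio = 1.725/1.093 ≈ 1.58.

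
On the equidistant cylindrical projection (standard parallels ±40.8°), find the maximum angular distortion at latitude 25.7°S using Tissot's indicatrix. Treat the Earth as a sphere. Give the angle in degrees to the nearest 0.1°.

The equidistant cylindrical projection with φ₀ = 40.8° has h = 1 (meridians true) and k = cos φ₀ / cos φ along parallels.
At 25.7°: h = 1.000, k = 0.8401; principal scales a = 1.000, b = 0.8401.
sin(ω/2) = (a − b)/(a + b) = 0.1599/1.840 = 0.08690, so ω = 2 arcsin(0.08690) ≈ 10.0°.

10.0°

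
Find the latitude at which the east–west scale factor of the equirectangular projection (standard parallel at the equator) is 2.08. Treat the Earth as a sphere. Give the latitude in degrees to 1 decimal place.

61.3°

Plate carrée: h = 1, k = sec φ along parallels.
sec φ = 2.08  ⇒  cos φ = 0.4808  ⇒  φ ≈ 61.3°.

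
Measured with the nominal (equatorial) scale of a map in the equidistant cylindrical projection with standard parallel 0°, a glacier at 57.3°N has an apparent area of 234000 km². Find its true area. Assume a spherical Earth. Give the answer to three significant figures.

126000 km²

In the plate carrée (x = Rλ, y = Rφ), meridians are true-scale (h = 1) and parallels are stretched by k = sec φ.
Areal scale = h·k = 1 × sec φ; at 57.3°, h = 1.000, k = 1.851, so h·k = 1.851.
True area = apparent / (areal scale) = 234000 / 1.851 ≈ 126000 km².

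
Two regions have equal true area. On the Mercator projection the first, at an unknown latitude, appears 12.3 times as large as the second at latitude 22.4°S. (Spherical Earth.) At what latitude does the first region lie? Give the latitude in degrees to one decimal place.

74.7°

For equal true areas on Mercator, apparent areas scale as sec²φ, so the ratio is cos²φ₂ / cos²φ₁.
cos²φ₂ / cos²φ₁ = 12.3  ⇒  cos φ₁ = cos 22.4° / √12.3 = 0.9245/3.507 = 0.2636.
φ₁ = arccos(0.2636) ≈ 74.7°.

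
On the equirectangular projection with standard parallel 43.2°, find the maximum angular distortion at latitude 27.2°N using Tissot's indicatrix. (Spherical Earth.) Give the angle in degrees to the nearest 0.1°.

11.4°

The equidistant cylindrical projection with φ₀ = 43.2° has h = 1 (meridians true) and k = cos φ₀ / cos φ along parallels.
At 27.2°: h = 1.000, k = 0.8196; principal scales a = 1.000, b = 0.8196.
sin(ω/2) = (a − b)/(a + b) = 0.1804/1.820 = 0.09914, so ω = 2 arcsin(0.09914) ≈ 11.4°.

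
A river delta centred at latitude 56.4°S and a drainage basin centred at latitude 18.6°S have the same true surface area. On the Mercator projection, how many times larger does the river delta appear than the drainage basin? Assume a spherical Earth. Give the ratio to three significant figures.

On Mercator, area is exaggerated by sec²φ = 1/cos²φ.
At 56.4°: sec²(56.4°) = 1/0.5534² = 3.265.
At 18.6°: sec²(18.6°) = 1/0.9478² = 1.113.
Ratio = 3.265/1.113 = cos²(18.6°)/cos²(56.4°) ≈ 2.93.

2.93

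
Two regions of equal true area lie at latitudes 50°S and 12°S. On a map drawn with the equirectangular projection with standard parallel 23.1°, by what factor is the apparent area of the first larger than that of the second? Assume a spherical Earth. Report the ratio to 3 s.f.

1.52

In the equirectangular projection with standard parallel φ₀ = 23.1° (x = Rλ cos φ₀, y = Rφ), meridians are true-scale (h = 1) and the parallel scale is k = cos φ₀ / cos φ.
Areal scale at 50°: h·k = 1.000 × 1.431 = 1.431.
Areal scale at 12°: h·k = 1.000 × 0.9404 = 0.9404.
Ratio = 1.431/0.9404 ≈ 1.52.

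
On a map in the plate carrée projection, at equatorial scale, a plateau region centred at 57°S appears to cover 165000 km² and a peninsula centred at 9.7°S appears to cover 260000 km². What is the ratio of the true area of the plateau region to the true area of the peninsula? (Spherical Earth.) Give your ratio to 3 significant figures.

0.351

On the plate carrée, areal scale = h·k = 1 × sec φ, so true area = apparent × cos φ.
True area of plateau region: 165000 × cos(57°) = 165000 × 0.5446 = 89870 km².
True area of peninsula: 260000 × cos(9.7°) = 260000 × 0.9857 = 256300 km².
Ratio = 89870 / 256300 ≈ 0.351.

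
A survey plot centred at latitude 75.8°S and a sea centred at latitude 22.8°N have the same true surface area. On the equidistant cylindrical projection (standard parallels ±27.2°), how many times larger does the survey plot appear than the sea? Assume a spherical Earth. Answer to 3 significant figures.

In the equirectangular projection with standard parallel φ₀ = 27.2° (x = Rλ cos φ₀, y = Rφ), meridians are true-scale (h = 1) and the parallel scale is k = cos φ₀ / cos φ.
Areal scale at 75.8°: h·k = 1.000 × 3.626 = 3.626.
Areal scale at 22.8°: h·k = 1.000 × 0.9648 = 0.9648.
Ratio = 3.626/0.9648 ≈ 3.76.

3.76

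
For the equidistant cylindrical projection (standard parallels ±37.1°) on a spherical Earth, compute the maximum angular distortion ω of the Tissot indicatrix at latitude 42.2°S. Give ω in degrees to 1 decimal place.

In the equirectangular projection with standard parallel φ₀ = 37.1° (x = Rλ cos φ₀, y = Rφ), meridians are true-scale (h = 1) and the parallel scale is k = cos φ₀ / cos φ.
At 42.2°: h = 1.000, k = 1.077; principal scales a = 1.077, b = 1.000.
sin(ω/2) = (a − b)/(a + b) = 0.07665/2.077 = 0.03691, so ω = 2 arcsin(0.03691) ≈ 4.2°.

4.2°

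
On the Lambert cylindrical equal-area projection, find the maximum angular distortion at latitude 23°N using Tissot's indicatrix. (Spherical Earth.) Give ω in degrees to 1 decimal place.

9.5°

The Lambert cylindrical equal-area projection is the cylindrical equal-area projection with its standard parallel at the equator (φ₀ = 0). For cylindrical equal-area with standard parallel φ₀, h = cos φ / cos φ₀ and k = cos φ₀ / cos φ, so h·k = 1.
At 23°: h = 0.9205, k = 1.086; principal scales a = 1.086, b = 0.9205.
sin(ω/2) = (a − b)/(a + b) = 0.1659/2.007 = 0.08264, so ω = 2 arcsin(0.08264) ≈ 9.5°.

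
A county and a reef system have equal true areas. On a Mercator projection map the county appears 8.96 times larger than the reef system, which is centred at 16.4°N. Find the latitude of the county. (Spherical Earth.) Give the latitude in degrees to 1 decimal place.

On Mercator, (apparent₁)/(apparent₂) = sec²φ₁ / sec²φ₂ when true areas are equal.
cos²φ₂ / cos²φ₁ = 8.96  ⇒  cos φ₁ = cos 16.4° / √8.96 = 0.9593/2.993 = 0.3205.
φ₁ = arccos(0.3205) ≈ 71.3°.

71.3°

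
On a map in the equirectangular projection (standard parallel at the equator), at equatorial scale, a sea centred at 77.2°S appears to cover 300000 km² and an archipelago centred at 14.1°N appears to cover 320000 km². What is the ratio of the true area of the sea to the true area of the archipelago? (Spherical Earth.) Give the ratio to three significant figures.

0.214

On the plate carrée, areal scale = h·k = 1 × sec φ, so true area = apparent × cos φ.
True area of sea: 300000 × cos(77.2°) = 300000 × 0.2215 = 66460 km².
True area of archipelago: 320000 × cos(14.1°) = 320000 × 0.9699 = 310400 km².
Ratio = 66460 / 310400 ≈ 0.214.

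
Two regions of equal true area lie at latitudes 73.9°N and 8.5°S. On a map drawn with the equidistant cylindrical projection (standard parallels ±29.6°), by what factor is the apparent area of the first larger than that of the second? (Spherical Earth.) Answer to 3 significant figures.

In the equirectangular projection with standard parallel φ₀ = 29.6° (x = Rλ cos φ₀, y = Rφ), meridians are true-scale (h = 1) and the parallel scale is k = cos φ₀ / cos φ.
Areal scale at 73.9°: h·k = 1.000 × 3.135 = 3.135.
Areal scale at 8.5°: h·k = 1.000 × 0.8792 = 0.8792.
Ratio = 3.135/0.8792 ≈ 3.57.

3.57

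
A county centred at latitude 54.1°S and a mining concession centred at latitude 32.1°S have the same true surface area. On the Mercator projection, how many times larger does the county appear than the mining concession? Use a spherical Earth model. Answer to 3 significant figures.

Mercator areal scale is sec²φ.
At 54.1°: sec²(54.1°) = 1/0.5864² = 2.908.
At 32.1°: sec²(32.1°) = 1/0.8471² = 1.394.
Ratio = 2.908/1.394 = cos²(32.1°)/cos²(54.1°) ≈ 2.09.

2.09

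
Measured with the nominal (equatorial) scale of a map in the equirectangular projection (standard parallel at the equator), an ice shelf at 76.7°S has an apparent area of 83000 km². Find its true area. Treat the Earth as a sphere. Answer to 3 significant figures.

19100 km²

Plate carrée maps x = Rλ, y = Rφ. The meridian scale is h = 1 and the parallel scale is k = 1/cos φ = sec φ.
Areal scale = h·k = 1 × sec φ; at 76.7°, h = 1.000, k = 4.347, so h·k = 4.347.
True area = apparent / (areal scale) = 83000 / 4.347 ≈ 19100 km².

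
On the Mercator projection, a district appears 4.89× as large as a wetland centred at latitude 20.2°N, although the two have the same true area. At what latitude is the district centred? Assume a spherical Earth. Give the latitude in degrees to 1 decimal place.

For equal true areas on Mercator, apparent areas scale as sec²φ, so the ratio is cos²φ₂ / cos²φ₁.
cos²φ₂ / cos²φ₁ = 4.89  ⇒  cos φ₁ = cos 20.2° / √4.89 = 0.9385/2.211 = 0.4244.
φ₁ = arccos(0.4244) ≈ 64.9°.

64.9°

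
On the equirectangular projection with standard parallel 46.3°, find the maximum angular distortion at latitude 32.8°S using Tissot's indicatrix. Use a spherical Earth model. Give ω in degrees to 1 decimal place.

11.2°

The equidistant cylindrical projection with φ₀ = 46.3° has h = 1 (meridians true) and k = cos φ₀ / cos φ along parallels.
At 32.8°: h = 1.000, k = 0.8219; principal scales a = 1.000, b = 0.8219.
sin(ω/2) = (a − b)/(a + b) = 0.1781/1.822 = 0.09774, so ω = 2 arcsin(0.09774) ≈ 11.2°.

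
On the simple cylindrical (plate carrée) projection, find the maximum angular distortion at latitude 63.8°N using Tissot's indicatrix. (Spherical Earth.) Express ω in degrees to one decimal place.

45.6°

Plate carrée maps x = Rλ, y = Rφ. The meridian scale is h = 1 and the parallel scale is k = 1/cos φ = sec φ.
At 63.8°: h = 1.000, k = 2.265; principal scales a = 2.265, b = 1.000.
sin(ω/2) = (a − b)/(a + b) = 1.265/3.265 = 0.3874, so ω = 2 arcsin(0.3874) ≈ 45.6°.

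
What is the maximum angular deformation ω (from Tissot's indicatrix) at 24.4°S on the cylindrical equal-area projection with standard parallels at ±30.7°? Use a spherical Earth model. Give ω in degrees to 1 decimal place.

6.6°

A cylindrical equal-area projection with standard parallel φ₀ has meridian scale h = cos φ / cos φ₀ and parallel scale k = cos φ₀ / cos φ (so areas are preserved, h·k = 1).
At 24.4°: h = 1.059, k = 0.9442; principal scales a = 1.059, b = 0.9442.
sin(ω/2) = (a − b)/(a + b) = 0.1149/2.003 = 0.05737, so ω = 2 arcsin(0.05737) ≈ 6.6°.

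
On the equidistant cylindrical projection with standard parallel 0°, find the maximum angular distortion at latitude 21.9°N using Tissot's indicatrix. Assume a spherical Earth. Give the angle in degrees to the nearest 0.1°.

Plate carrée maps x = Rλ, y = Rφ. The meridian scale is h = 1 and the parallel scale is k = 1/cos φ = sec φ.
At 21.9°: h = 1.000, k = 1.078; principal scales a = 1.078, b = 1.000.
sin(ω/2) = (a − b)/(a + b) = 0.07778/2.078 = 0.03743, so ω = 2 arcsin(0.03743) ≈ 4.3°.

4.3°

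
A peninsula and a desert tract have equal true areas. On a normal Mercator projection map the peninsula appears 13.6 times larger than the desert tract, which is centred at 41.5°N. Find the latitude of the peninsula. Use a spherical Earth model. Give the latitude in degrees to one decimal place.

Mercator areal scale is sec²φ, so apparent-area ratio = sec²φ₁ / sec²φ₂ = cos²φ₂ / cos²φ₁.
cos²φ₂ / cos²φ₁ = 13.6  ⇒  cos φ₁ = cos 41.5° / √13.6 = 0.7490/3.688 = 0.2031.
φ₁ = arccos(0.2031) ≈ 78.3°.

78.3°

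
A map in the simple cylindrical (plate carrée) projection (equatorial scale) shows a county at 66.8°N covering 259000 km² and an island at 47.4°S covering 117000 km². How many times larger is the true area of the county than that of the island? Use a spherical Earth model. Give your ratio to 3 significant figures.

Plate carrée has h = 1 and k = sec φ, giving areal scale sec φ; true area = (apparent area) · cos φ.
True area of county: 259000 × cos(66.8°) = 259000 × 0.3939 = 102000 km².
True area of island: 117000 × cos(47.4°) = 117000 × 0.6769 = 79190 km².
Ratio = 102000 / 79190 ≈ 1.29.

1.29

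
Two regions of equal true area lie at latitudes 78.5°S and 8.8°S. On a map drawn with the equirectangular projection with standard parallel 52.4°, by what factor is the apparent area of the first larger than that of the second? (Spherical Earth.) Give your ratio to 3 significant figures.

With standard parallel φ₀ = 52.4°, the equirectangular projection gives x = Rλ cos φ₀, y = Rφ, so h = 1 and k = cos 52.4° / cos φ.
Areal scale at 78.5°: h·k = 1.000 × 3.060 = 3.060.
Areal scale at 8.8°: h·k = 1.000 × 0.6174 = 0.6174.
Ratio = 3.060/0.6174 ≈ 4.96.

4.96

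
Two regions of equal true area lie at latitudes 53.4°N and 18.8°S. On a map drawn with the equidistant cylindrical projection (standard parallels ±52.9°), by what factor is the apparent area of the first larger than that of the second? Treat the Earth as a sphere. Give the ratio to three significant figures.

1.59

The equidistant cylindrical projection with φ₀ = 52.9° has h = 1 (meridians true) and k = cos φ₀ / cos φ along parallels.
Areal scale at 53.4°: h·k = 1.000 × 1.012 = 1.012.
Areal scale at 18.8°: h·k = 1.000 × 0.6372 = 0.6372.
Ratio = 1.012/0.6372 ≈ 1.59.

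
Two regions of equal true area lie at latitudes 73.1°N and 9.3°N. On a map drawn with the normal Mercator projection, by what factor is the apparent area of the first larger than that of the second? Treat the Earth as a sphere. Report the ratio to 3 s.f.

On Mercator, area is exaggerated by sec²φ = 1/cos²φ.
At 73.1°: sec²(73.1°) = 1/0.2907² = 11.83.
At 9.3°: sec²(9.3°) = 1/0.9869² = 1.027.
Ratio = 11.83/1.027 = cos²(9.3°)/cos²(73.1°) ≈ 11.5.

11.5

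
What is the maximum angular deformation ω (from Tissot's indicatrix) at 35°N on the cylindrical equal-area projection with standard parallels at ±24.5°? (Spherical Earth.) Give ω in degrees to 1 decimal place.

12.0°

A cylindrical equal-area projection with standard parallel φ₀ has meridian scale h = cos φ / cos φ₀ and parallel scale k = cos φ₀ / cos φ (so areas are preserved, h·k = 1).
At 35°: h = 0.9002, k = 1.111; principal scales a = 1.111, b = 0.9002.
sin(ω/2) = (a − b)/(a + b) = 0.2107/2.011 = 0.1047, so ω = 2 arcsin(0.1047) ≈ 12.0°.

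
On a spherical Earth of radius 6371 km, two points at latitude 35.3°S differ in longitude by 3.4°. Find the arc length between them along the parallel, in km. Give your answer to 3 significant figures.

Arc length along a parallel = R cos φ · Δλ (with Δλ in radians).
= 6371 × cos 35.3° × (3.4° × π/180) = 6371 × 0.8161 × 0.05934 ≈ 309 km.

309 km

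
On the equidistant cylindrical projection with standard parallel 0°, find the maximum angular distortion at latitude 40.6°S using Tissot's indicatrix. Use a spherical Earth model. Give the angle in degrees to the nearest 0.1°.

For the equirectangular projection with φ₀ = 0 (plate carrée), h = 1 along meridians and k = sec φ along parallels.
At 40.6°: h = 1.000, k = 1.317; principal scales a = 1.317, b = 1.000.
sin(ω/2) = (a − b)/(a + b) = 0.3171/2.317 = 0.1368, so ω = 2 arcsin(0.1368) ≈ 15.7°.

15.7°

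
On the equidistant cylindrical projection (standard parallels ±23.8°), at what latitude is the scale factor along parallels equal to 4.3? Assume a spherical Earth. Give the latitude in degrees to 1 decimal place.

77.7°

The equidistant cylindrical projection with φ₀ = 23.8° has h = 1 (meridians true) and k = cos φ₀ / cos φ along parallels.
k = cos φ₀ / cos φ = 4.3  ⇒  cos φ = cos 23.8° / 4.3 = 0.2128.
φ = arccos(0.2128) ≈ 77.7°.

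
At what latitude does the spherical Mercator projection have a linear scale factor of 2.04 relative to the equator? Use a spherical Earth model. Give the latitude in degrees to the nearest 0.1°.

60.6°

Mercator scale is k = sec φ = 1/cos φ.
1/cos φ = 2.04  ⇒  cos φ = 0.4902  ⇒  φ = arccos(0.4902) ≈ 60.6°.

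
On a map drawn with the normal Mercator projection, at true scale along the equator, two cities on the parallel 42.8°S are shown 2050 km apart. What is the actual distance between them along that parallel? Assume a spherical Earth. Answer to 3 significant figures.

Mercator is conformal, so the point scale is isotropic: h = k = sec φ = 1/cos φ.
Along the parallel at 42.8°, map distances are exaggerated by k = sec 42.8° = 1.363.
True distance = 2050 / 1.363 = 2050 × cos 42.8° ≈ 1500 km.

1500 km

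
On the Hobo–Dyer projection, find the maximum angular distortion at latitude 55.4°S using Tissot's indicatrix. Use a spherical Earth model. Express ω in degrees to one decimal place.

Hobo–Dyer is a cylindrical equal-area projection with standard parallels at ±37.5°. For cylindrical equal-area with standard parallel φ₀, h = cos φ / cos φ₀ and k = cos φ₀ / cos φ, so h·k = 1.
At 55.4°: h = 0.7158, k = 1.397; principal scales a = 1.397, b = 0.7158.
sin(ω/2) = (a − b)/(a + b) = 0.6814/2.113 = 0.3225, so ω = 2 arcsin(0.3225) ≈ 37.6°.

37.6°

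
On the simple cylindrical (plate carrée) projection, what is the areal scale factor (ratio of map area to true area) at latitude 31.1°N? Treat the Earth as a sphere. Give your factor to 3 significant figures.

1.17

Plate carrée maps x = Rλ, y = Rφ. The meridian scale is h = 1 and the parallel scale is k = 1/cos φ = sec φ.
Areal scale = h·k = 1 × sec φ; at 31.1°, h = 1.000, k = 1.168, so h·k = 1.168.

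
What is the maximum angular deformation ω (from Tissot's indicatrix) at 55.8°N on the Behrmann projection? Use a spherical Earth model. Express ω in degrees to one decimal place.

Behrmann is a cylindrical equal-area projection with standard parallels at ±30°. A cylindrical equal-area projection with standard parallel φ₀ has meridian scale h = cos φ / cos φ₀ and parallel scale k = cos φ₀ / cos φ (so areas are preserved, h·k = 1).
At 55.8°: h = 0.6490, k = 1.541; principal scales a = 1.541, b = 0.6490.
sin(ω/2) = (a − b)/(a + b) = 0.8917/2.190 = 0.4072, so ω = 2 arcsin(0.4072) ≈ 48.1°.

48.1°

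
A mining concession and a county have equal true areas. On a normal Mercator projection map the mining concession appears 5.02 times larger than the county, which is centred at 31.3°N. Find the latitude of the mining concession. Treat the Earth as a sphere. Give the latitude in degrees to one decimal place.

On Mercator, (apparent₁)/(apparent₂) = sec²φ₁ / sec²φ₂ when true areas are equal.
cos²φ₂ / cos²φ₁ = 5.02  ⇒  cos φ₁ = cos 31.3° / √5.02 = 0.8545/2.241 = 0.3814.
φ₁ = arccos(0.3814) ≈ 67.6°.

67.6°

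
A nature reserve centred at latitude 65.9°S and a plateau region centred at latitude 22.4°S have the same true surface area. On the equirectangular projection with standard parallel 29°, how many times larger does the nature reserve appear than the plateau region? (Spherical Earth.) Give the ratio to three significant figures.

With standard parallel φ₀ = 29°, the equirectangular projection gives x = Rλ cos φ₀, y = Rφ, so h = 1 and k = cos 29° / cos φ.
Areal scale at 65.9°: h·k = 1.000 × 2.142 = 2.142.
Areal scale at 22.4°: h·k = 1.000 × 0.9460 = 0.9460.
Ratio = 2.142/0.9460 ≈ 2.26.

2.26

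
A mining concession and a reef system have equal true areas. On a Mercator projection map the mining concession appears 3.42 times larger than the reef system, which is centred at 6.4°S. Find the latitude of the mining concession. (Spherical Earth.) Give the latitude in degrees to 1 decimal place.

57.5°

On Mercator, (apparent₁)/(apparent₂) = sec²φ₁ / sec²φ₂ when true areas are equal.
cos²φ₂ / cos²φ₁ = 3.42  ⇒  cos φ₁ = cos 6.4° / √3.42 = 0.9938/1.849 = 0.5374.
φ₁ = arccos(0.5374) ≈ 57.5°.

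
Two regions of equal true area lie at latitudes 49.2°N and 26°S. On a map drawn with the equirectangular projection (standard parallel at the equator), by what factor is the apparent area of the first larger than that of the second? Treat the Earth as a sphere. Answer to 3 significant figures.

1.38

For the equirectangular projection with φ₀ = 0 (plate carrée), h = 1 along meridians and k = sec φ along parallels.
Areal scale at 49.2°: h·k = 1.000 × 1.530 = 1.530.
Areal scale at 26°: h·k = 1.000 × 1.113 = 1.113.
Ratio = 1.530/1.113 ≈ 1.38.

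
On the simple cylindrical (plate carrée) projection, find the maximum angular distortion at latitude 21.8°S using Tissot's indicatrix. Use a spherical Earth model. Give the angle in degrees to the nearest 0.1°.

For the equirectangular projection with φ₀ = 0 (plate carrée), h = 1 along meridians and k = sec φ along parallels.
At 21.8°: h = 1.000, k = 1.077; principal scales a = 1.077, b = 1.000.
sin(ω/2) = (a − b)/(a + b) = 0.07702/2.077 = 0.03708, so ω = 2 arcsin(0.03708) ≈ 4.3°.

4.3°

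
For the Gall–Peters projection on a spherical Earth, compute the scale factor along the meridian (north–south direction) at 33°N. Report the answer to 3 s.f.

1.19

Gall–Peters is a cylindrical equal-area projection with standard parallels at ±45°. A cylindrical equal-area projection with standard parallel φ₀ has meridian scale h = cos φ / cos φ₀ and parallel scale k = cos φ₀ / cos φ (so areas are preserved, h·k = 1).
h = cos 33° / cos 45° = 0.8387/0.7071 = 1.186.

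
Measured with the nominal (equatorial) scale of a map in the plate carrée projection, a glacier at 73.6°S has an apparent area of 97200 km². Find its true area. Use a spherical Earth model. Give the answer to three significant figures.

In the plate carrée (x = Rλ, y = Rφ), meridians are true-scale (h = 1) and parallels are stretched by k = sec φ.
Areal scale = h·k = 1 × sec φ; at 73.6°, h = 1.000, k = 3.542, so h·k = 3.542.
True area = apparent / (areal scale) = 97200 / 3.542 ≈ 27400 km².

27400 km²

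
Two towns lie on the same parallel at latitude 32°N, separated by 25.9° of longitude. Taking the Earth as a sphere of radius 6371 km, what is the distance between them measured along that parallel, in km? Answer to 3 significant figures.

2440 km

Arc length along a parallel = R cos φ · Δλ (with Δλ in radians).
= 6371 × cos 32° × (25.9° × π/180) = 6371 × 0.8480 × 0.4520 ≈ 2440 km.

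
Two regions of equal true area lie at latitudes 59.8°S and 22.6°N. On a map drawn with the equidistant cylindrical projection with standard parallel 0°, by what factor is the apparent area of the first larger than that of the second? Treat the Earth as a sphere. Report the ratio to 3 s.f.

For the equirectangular projection with φ₀ = 0 (plate carrée), h = 1 along meridians and k = sec φ along parallels.
Areal scale at 59.8°: h·k = 1.000 × 1.988 = 1.988.
Areal scale at 22.6°: h·k = 1.000 × 1.083 = 1.083.
Ratio = 1.988/1.083 ≈ 1.84.

1.84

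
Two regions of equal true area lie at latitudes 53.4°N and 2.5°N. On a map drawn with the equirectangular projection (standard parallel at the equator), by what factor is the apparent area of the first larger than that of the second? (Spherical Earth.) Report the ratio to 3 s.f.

1.68

In the plate carrée (x = Rλ, y = Rφ), meridians are true-scale (h = 1) and parallels are stretched by k = sec φ.
Areal scale at 53.4°: h·k = 1.000 × 1.677 = 1.677.
Areal scale at 2.5°: h·k = 1.000 × 1.001 = 1.001.
Ratio = 1.677/1.001 ≈ 1.68.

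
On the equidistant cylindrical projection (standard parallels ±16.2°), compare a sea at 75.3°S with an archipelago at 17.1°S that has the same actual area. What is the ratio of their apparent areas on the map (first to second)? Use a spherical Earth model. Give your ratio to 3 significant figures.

3.77

In the equirectangular projection with standard parallel φ₀ = 16.2° (x = Rλ cos φ₀, y = Rφ), meridians are true-scale (h = 1) and the parallel scale is k = cos φ₀ / cos φ.
Areal scale at 75.3°: h·k = 1.000 × 3.784 = 3.784.
Areal scale at 17.1°: h·k = 1.000 × 1.005 = 1.005.
Ratio = 3.784/1.005 ≈ 3.77.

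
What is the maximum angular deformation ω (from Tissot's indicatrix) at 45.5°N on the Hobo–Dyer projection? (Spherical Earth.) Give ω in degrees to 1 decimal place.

Hobo–Dyer is a cylindrical equal-area projection with standard parallels at ±37.5°. Cylindrical equal-area (φ₀ = 37.5°): h = cos φ / cos 37.5° along meridians, k = cos 37.5° / cos φ along parallels; h·k = 1.
At 45.5°: h = 0.8835, k = 1.132; principal scales a = 1.132, b = 0.8835.
sin(ω/2) = (a − b)/(a + b) = 0.2484/2.015 = 0.1233, so ω = 2 arcsin(0.1233) ≈ 14.2°.

14.2°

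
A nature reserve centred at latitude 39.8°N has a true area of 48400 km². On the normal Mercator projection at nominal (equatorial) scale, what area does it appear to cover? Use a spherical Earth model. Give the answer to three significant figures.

The Mercator projection is conformal; its linear scale factor is the same in every direction and equals sec φ = 1/cos φ.
Areal scale = k² = sec²φ = 1/cos²(39.8°) = 1/0.7683² = 1.694.
Apparent area = 48400 × 1.694 ≈ 82000 km².

82000 km²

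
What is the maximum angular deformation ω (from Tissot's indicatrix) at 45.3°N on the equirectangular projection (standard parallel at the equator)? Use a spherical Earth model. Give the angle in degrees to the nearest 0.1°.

Plate carrée maps x = Rλ, y = Rφ. The meridian scale is h = 1 and the parallel scale is k = 1/cos φ = sec φ.
At 45.3°: h = 1.000, k = 1.422; principal scales a = 1.422, b = 1.000.
sin(ω/2) = (a − b)/(a + b) = 0.4217/2.422 = 0.1741, so ω = 2 arcsin(0.1741) ≈ 20.1°.

20.1°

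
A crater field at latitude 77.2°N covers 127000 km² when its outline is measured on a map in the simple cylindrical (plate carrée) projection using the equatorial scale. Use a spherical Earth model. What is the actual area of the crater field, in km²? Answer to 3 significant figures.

Plate carrée maps x = Rλ, y = Rφ. The meridian scale is h = 1 and the parallel scale is k = 1/cos φ = sec φ.
Areal scale = h·k = 1 × sec φ; at 77.2°, h = 1.000, k = 4.514, so h·k = 4.514.
True area = apparent / (areal scale) = 127000 / 4.514 ≈ 28100 km².

28100 km²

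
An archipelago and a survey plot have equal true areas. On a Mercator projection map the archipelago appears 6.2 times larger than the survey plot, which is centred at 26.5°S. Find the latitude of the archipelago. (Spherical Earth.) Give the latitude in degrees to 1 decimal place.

For equal true areas on Mercator, apparent areas scale as sec²φ, so the ratio is cos²φ₂ / cos²φ₁.
cos²φ₂ / cos²φ₁ = 6.2  ⇒  cos φ₁ = cos 26.5° / √6.2 = 0.8949/2.490 = 0.3594.
φ₁ = arccos(0.3594) ≈ 68.9°.

68.9°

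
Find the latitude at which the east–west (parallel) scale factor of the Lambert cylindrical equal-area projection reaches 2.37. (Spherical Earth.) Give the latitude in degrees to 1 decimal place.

The Lambert cylindrical equal-area projection is the cylindrical equal-area projection with its standard parallel at the equator (φ₀ = 0). For cylindrical equal-area with standard parallel φ₀, h = cos φ / cos φ₀ and k = cos φ₀ / cos φ, so h·k = 1.
k = cos φ₀ / cos φ = 2.37  ⇒  cos φ = cos 0° / 2.37 = 0.4219.
φ = arccos(0.4219) ≈ 65.0°.

65.0°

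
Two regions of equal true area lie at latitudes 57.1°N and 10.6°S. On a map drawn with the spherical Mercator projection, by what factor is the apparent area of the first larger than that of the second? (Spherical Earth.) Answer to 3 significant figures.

3.27

Mercator is conformal with k = sec φ, so areal scale = k² = sec²φ.
At 57.1°: sec²(57.1°) = 1/0.5432² = 3.389.
At 10.6°: sec²(10.6°) = 1/0.9829² = 1.035.
Ratio = 3.389/1.035 = cos²(10.6°)/cos²(57.1°) ≈ 3.27.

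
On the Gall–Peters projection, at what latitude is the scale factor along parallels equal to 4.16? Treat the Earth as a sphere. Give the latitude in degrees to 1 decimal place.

The Gall–Peters projection is cylindrical equal-area with φ₀ = 45°. For cylindrical equal-area with standard parallel φ₀, h = cos φ / cos φ₀ and k = cos φ₀ / cos φ, so h·k = 1.
k = cos φ₀ / cos φ = 4.16  ⇒  cos φ = cos 45° / 4.16 = 0.1700.
φ = arccos(0.1700) ≈ 80.2°.

80.2°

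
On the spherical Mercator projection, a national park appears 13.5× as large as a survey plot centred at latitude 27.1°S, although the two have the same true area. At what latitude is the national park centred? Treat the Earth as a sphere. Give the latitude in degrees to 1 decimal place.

Mercator areal scale is sec²φ, so apparent-area ratio = sec²φ₁ / sec²φ₂ = cos²φ₂ / cos²φ₁.
cos²φ₂ / cos²φ₁ = 13.5  ⇒  cos φ₁ = cos 27.1° / √13.5 = 0.8902/3.674 = 0.2423.
φ₁ = arccos(0.2423) ≈ 76.0°.

76.0°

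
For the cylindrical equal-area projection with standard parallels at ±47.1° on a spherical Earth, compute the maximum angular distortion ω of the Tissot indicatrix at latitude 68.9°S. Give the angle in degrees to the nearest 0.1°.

A cylindrical equal-area projection with standard parallel φ₀ has meridian scale h = cos φ / cos φ₀ and parallel scale k = cos φ₀ / cos φ (so areas are preserved, h·k = 1).
At 68.9°: h = 0.5288, k = 1.891; principal scales a = 1.891, b = 0.5288.
sin(ω/2) = (a − b)/(a + b) = 1.362/2.420 = 0.5629, so ω = 2 arcsin(0.5629) ≈ 68.5°.

68.5°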